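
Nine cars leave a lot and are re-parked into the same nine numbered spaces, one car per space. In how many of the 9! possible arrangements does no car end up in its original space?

133496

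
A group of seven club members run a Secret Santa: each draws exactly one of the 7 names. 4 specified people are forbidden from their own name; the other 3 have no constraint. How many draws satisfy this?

2790

Let A_j be the event that the j-th constrained one is fixed. By inclusion-exclusion over the 4 events:
Σ_{j=0}^{4} (-1)^j C(4,j)(7-j)!
= C(4,0)·7! - C(4,1)·6! + C(4,2)·5! - C(4,3)·4! + C(4,4)·3!
= 5040 - 2880 + 720 - 96 + 6
= 2790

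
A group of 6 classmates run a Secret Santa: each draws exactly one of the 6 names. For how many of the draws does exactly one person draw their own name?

Choose which one of the 6 is fixed: C(6,1) = 6.
The other 5 form a derangement: !5 = 44.
Total: 6 × 44 = 264.

264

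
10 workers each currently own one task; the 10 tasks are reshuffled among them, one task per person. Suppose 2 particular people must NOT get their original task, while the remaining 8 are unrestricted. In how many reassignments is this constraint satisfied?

Let A_j be the event that the j-th constrained one is fixed. By inclusion-exclusion over the 2 events:
Σ_{j=0}^{2} (-1)^j C(2,j)(10-j)!
= C(2,0)·10! - C(2,1)·9! + C(2,2)·8!
= 3628800 - 725760 + 40320
= 2943360

2943360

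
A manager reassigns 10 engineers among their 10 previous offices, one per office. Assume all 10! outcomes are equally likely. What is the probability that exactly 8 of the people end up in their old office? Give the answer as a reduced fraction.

1/80640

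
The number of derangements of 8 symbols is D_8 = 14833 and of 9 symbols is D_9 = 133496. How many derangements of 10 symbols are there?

1334961

D_10 = (10-1)·(D_9 + D_8) = 9·(133496 + 14833) = 9·148329 = 1334961.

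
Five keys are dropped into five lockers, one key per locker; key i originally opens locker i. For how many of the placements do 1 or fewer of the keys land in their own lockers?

89

Sum C(5,i)·!(5-i) for i = 0..1:
  i=0: C(5,0)·!5 = 1·44 = 44
  i=1: C(5,1)·!4 = 5·9 = 45
Total = 89.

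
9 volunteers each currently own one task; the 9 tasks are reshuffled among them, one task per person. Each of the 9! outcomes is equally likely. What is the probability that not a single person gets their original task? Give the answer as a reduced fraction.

16687/45360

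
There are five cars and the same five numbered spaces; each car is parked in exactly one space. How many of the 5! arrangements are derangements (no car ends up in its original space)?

!5 = 5! · Σ_{k=0}^{5} (-1)^k/k!
= 5! - 5!/1! + 5!/2! - 5!/3! + 5!/4! - 5!/5!
= 120 - 120 + 60 - 20 + 5 - 1
= 44

44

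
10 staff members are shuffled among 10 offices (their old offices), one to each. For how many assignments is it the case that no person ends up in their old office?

Recurrence: !10 = 10·!9 + (-1)^10.
!10 = 10·133496 + 1 = 1334961

1334961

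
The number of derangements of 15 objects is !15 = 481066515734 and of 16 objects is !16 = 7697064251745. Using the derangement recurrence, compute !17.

130850092279664

!17 = (17-1)·(!16 + !15) = 16·(7697064251745 + 481066515734) = 16·8178130767479 = 130850092279664.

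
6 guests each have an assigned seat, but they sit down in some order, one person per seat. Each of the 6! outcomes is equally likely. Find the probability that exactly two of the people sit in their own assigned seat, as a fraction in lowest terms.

3/16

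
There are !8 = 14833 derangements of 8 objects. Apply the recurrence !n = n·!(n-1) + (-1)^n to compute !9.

!9 = 9·14833 - 1 = 133496.

133496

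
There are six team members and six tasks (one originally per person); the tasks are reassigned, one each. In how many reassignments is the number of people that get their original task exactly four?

15

Choose which 4 of the 6 are fixed: C(6,4) = 15.
The other 2 form a derangement: !2 = 1.
Total: 15 × 1 = 15.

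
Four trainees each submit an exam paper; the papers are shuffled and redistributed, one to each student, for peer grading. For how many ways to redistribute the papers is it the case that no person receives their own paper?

9

The number of derangements of 4 is !4 = Σ_{k=0}^{4} (-1)^k·4!/k!
= 4! - 4!/1! + 4!/2! - 4!/3! + 4!/4!
= 24 - 24 + 12 - 4 + 1
= 9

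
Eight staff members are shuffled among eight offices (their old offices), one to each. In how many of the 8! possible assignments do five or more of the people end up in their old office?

141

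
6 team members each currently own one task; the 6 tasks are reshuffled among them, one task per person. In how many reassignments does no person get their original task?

265

Recurrence: !6 = 5·(!5 + !4).
!6 = 5·(44 + 9) = 5·53 = 265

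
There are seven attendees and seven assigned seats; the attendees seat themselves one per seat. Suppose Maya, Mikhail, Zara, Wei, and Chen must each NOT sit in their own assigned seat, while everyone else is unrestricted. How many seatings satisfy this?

2428

Let A_j be the event that the j-th constrained one is fixed. By inclusion-exclusion over the 5 events:
Σ_{j=0}^{5} (-1)^j C(5,j)(7-j)!
= C(5,0)·7! - C(5,1)·6! + C(5,2)·5! - C(5,3)·4! + C(5,4)·3! - C(5,5)·2!
= 5040 - 3600 + 1200 - 240 + 30 - 2
= 2428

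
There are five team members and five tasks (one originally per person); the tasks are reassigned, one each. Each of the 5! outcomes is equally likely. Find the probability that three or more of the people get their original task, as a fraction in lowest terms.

11/120

Favorable outcomes: Σ_{i≥3} C(5,i)·!(5-i) = 10·1 + 5·0 + 1·1 = 11.
Total outcomes: 5! = 120.
Probability = 11/120 = 11/120.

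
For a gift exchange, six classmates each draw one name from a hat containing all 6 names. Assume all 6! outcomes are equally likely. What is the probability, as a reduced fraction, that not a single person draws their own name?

Favorable outcomes: !6 = 265.
Total outcomes: 6! = 720.
Probability = 265/720 = 53/144.

53/144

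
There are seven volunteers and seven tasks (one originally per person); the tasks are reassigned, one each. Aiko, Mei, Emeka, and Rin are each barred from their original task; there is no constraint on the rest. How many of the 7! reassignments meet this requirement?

2790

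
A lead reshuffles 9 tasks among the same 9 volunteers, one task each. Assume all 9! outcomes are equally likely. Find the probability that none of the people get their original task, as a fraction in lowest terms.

Favorable outcomes: !9 = 133496.
Total outcomes: 9! = 362880.
Probability = 133496/362880 = 16687/45360.

16687/45360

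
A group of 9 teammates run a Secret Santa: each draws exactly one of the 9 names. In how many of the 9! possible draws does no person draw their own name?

133496

By inclusion-exclusion, !9 = Σ (-1)^k · 9!/k! for k=0..9
= 9! - 9!/1! + 9!/2! - 9!/3! + 9!/4! - 9!/5! + 9!/6! - 9!/7! + 9!/8! - 9!/9!
= 362880 - 362880 + 181440 - 60480 + 15120 - 3024 + 504 - 72 + 9 - 1
= 133496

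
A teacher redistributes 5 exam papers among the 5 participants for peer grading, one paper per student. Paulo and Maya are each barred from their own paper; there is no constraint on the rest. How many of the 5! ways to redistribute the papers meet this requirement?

78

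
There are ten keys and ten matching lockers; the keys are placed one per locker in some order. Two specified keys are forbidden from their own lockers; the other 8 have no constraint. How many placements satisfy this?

Let A_j be the event that the j-th constrained one is fixed. By inclusion-exclusion over the 2 events:
Σ_{j=0}^{2} (-1)^j C(2,j)(10-j)!
= C(2,0)·10! - C(2,1)·9! + C(2,2)·8!
= 3628800 - 725760 + 40320
= 2943360

2943360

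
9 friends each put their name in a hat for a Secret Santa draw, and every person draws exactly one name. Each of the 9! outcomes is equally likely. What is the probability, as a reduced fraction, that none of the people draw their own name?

16687/45360

Favorable outcomes: !9 = 133496.
Total outcomes: 9! = 362880.
Probability = 133496/362880 = 16687/45360.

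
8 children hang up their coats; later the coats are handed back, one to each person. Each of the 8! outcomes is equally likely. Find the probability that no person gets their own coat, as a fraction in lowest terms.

2119/5760

Favorable outcomes: !8 = 14833.
Total outcomes: 8! = 40320.
Probability = 14833/40320 = 2119/5760.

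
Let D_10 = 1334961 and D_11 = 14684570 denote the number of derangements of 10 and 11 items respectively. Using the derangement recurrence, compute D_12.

D_12 = (12-1)·(D_11 + D_10) = 11·(14684570 + 1334961) = 11·16019531 = 176214841.

176214841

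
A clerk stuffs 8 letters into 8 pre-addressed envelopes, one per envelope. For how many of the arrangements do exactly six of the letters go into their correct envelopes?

28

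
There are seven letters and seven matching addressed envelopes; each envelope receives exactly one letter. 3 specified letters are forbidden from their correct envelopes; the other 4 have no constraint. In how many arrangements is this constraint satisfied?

3216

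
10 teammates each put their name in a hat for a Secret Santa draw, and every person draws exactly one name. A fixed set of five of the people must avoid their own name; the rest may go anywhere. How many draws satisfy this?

Inclusion-exclusion on the 5 forbidden self-matches:
Σ_{j=0}^{5} (-1)^j C(5,j)(10-j)!
= C(5,0)·10! - C(5,1)·9! + C(5,2)·8! - C(5,3)·7! + C(5,4)·6! - C(5,5)·5!
= 3628800 - 1814400 + 403200 - 50400 + 3600 - 120
= 2170680

2170680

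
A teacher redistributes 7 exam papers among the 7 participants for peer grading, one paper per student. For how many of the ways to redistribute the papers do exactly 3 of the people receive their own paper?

315

Choose which 3 of the 7 are fixed: C(7,3) = 35.
The remaining 4 must be deranged: !4 = 9.
Total: 35 × 9 = 315.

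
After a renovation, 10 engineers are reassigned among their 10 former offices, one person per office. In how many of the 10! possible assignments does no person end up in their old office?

!10 = 10! · Σ_{k=0}^{10} (-1)^k/k!
= 10! - 10!/1! + 10!/2! - 10!/3! + 10!/4! - 10!/5! + 10!/6! - 10!/7! + 10!/8! - 10!/9! + 10!/10!
= 3628800 - 3628800 + 1814400 - 604800 + 151200 - 30240 + 5040 - 720 + 90 - 10 + 1
= 1334961

1334961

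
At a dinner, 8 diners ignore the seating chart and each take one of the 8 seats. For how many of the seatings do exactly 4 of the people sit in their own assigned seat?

Pick the 4 fixed positions: C(8,4) = 70 ways.
The other 4 form a derangement: !4 = 9.
Total: 70 × 9 = 630.

630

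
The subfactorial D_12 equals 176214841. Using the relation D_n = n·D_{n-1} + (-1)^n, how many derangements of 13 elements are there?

2290792932

D_13 = 13·176214841 - 1 = 2290792932.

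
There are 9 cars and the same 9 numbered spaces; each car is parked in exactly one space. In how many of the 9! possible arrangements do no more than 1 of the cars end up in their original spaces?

# with exactly i fixed is C(9,i)·!(9-i); sum over i=0..1:
  i=0: C(9,0)·!9 = 1·133496 = 133496
  i=1: C(9,1)·!8 = 9·14833 = 133497
Total = 266993.

266993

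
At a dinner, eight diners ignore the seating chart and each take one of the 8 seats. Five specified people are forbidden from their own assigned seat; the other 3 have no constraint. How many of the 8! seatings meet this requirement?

Inclusion-exclusion on the 5 forbidden self-matches:
Σ_{j=0}^{5} (-1)^j C(5,j)(8-j)!
= C(5,0)·8! - C(5,1)·7! + C(5,2)·6! - C(5,3)·5! + C(5,4)·4! - C(5,5)·3!
= 40320 - 25200 + 7200 - 1200 + 120 - 6
= 21234

21234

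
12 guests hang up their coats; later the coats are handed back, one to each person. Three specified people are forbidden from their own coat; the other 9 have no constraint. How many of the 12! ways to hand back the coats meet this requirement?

Inclusion-exclusion on the 3 forbidden self-matches:
Σ_{j=0}^{3} (-1)^j C(3,j)(12-j)!
= C(3,0)·12! - C(3,1)·11! + C(3,2)·10! - C(3,3)·9!
= 479001600 - 119750400 + 10886400 - 362880
= 369774720

369774720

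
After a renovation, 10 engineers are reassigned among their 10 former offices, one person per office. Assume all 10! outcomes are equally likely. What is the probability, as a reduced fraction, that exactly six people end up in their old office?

1/1920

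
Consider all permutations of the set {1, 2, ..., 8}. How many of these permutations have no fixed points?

14833

The subfactorial !8 = [8!/e] (nearest integer).
8! = 40320, and 40320/e ≈ 14832.90, so !8 = 14833.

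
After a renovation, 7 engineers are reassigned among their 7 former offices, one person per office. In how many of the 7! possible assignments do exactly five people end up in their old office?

21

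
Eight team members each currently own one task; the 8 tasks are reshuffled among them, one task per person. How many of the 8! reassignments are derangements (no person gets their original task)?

!8 = 8! · Σ_{k=0}^{8} (-1)^k/k!
= 8! - 8!/1! + 8!/2! - 8!/3! + 8!/4! - 8!/5! + 8!/6! - 8!/7! + 8!/8!
= 40320 - 40320 + 20160 - 6720 + 1680 - 336 + 56 - 8 + 1
= 14833

14833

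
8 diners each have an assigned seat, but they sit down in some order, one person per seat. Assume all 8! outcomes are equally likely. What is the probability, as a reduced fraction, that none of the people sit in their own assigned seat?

2119/5760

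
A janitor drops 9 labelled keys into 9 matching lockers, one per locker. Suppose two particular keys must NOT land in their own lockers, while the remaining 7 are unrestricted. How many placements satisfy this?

287280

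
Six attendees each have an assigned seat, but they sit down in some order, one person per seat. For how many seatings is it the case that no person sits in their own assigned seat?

!6 is the nearest integer to 6!/e.
6! = 720, and 720/e ≈ 264.87, so !6 = 265.

265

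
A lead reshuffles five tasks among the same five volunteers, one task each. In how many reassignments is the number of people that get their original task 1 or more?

Sum C(5,i)·!(5-i) for i = 1..5:
  i=1: C(5,1)·!4 = 5·9 = 45
  i=2: C(5,2)·!3 = 10·2 = 20
  i=3: C(5,3)·!2 = 10·1 = 10
  i=4: C(5,4)·!1 = 5·0 = 0
  i=5: C(5,5)·!0 = 1·1 = 1
Total = 76.

76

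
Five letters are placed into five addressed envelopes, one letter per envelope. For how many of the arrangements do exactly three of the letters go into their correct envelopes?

Choose which 3 of the 5 are fixed: C(5,3) = 10.
The other 2 form a derangement: !2 = 1.
Total: 10 × 1 = 10.

10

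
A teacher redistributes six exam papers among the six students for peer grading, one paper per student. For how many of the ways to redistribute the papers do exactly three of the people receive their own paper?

40

Pick the 3 fixed positions: C(6,3) = 20 ways.
The other 3 form a derangement: !3 = 2.
Total: 20 × 2 = 40.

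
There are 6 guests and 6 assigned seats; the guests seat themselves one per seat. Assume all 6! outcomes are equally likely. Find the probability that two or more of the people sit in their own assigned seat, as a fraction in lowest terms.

191/720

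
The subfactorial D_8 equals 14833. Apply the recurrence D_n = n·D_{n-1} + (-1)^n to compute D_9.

133496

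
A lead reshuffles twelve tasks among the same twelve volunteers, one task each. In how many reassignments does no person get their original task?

!12 is the nearest integer to 12!/e.
12! = 479001600, and 479001600/e ≈ 176214840.93, so !12 = 176214841.

176214841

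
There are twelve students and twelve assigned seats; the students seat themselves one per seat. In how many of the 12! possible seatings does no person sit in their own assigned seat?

176214841

!12 = 12! · Σ_{k=0}^{12} (-1)^k/k!
= 12! - 12!/1! + 12!/2! - 12!/3! + 12!/4! - 12!/5! + 12!/6! - 12!/7! + 12!/8! - 12!/9! + 12!/10! - 12!/11! + 12!/12!
= 479001600 - 479001600 + 239500800 - 79833600 + 19958400 - 3991680 + 665280 - 95040 + 11880 - 1320 + 132 - 12 + 1
= 176214841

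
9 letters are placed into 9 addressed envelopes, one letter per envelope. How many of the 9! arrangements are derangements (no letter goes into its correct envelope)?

The subfactorial !9 = [9!/e] (nearest integer).
9! = 362880, and 362880/e ≈ 133496.09, so !9 = 133496.

133496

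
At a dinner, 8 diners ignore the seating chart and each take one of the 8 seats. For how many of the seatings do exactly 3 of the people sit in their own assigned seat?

2464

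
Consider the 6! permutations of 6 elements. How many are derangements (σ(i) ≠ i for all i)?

!6 = 6! · Σ_{k=0}^{6} (-1)^k/k!
= 6! - 6!/1! + 6!/2! - 6!/3! + 6!/4! - 6!/5! + 6!/6!
= 720 - 720 + 360 - 120 + 30 - 6 + 1
= 265

265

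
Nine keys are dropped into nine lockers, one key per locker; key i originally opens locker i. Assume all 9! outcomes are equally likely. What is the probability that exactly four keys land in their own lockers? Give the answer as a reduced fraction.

11/720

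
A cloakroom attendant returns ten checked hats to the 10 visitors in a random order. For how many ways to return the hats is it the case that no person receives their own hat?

!10 is the nearest integer to 10!/e.
10! = 3628800, and 3628800/e ≈ 1334960.92, so !10 = 1334961.

1334961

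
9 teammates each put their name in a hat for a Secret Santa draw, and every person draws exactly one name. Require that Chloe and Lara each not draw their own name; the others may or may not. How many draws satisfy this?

287280

Let A_j be the event that the j-th constrained one is fixed. By inclusion-exclusion over the 2 events:
Σ_{j=0}^{2} (-1)^j C(2,j)(9-j)!
= C(2,0)·9! - C(2,1)·8! + C(2,2)·7!
= 362880 - 80640 + 5040
= 287280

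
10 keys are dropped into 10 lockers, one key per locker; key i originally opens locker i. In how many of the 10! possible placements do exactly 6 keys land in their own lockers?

1890

Pick the 6 fixed positions: C(10,6) = 210 ways.
The other 4 form a derangement: !4 = 9.
Total: 210 × 9 = 1890.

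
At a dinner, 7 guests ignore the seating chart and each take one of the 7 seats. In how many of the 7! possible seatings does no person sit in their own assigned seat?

The number of derangements of 7 is !7 = Σ_{k=0}^{7} (-1)^k·7!/k!
= 7! - 7!/1! + 7!/2! - 7!/3! + 7!/4! - 7!/5! + 7!/6! - 7!/7!
= 5040 - 5040 + 2520 - 840 + 210 - 42 + 7 - 1
= 1854

1854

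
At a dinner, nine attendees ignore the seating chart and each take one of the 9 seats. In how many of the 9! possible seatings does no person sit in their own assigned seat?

!9 is the nearest integer to 9!/e.
9! = 362880, and 362880/e ≈ 133496.09, so !9 = 133496.

133496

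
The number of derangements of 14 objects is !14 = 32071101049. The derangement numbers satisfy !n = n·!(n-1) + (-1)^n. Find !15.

481066515734

!15 = 15·32071101049 - 1 = 481066515734.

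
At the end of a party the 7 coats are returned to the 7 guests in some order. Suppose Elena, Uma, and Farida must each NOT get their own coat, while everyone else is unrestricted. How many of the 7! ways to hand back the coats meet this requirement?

3216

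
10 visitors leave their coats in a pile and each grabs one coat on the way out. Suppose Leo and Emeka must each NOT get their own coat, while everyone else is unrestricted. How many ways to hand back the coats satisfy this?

2943360

Inclusion-exclusion on the 2 forbidden self-matches:
Σ_{j=0}^{2} (-1)^j C(2,j)(10-j)!
= C(2,0)·10! - C(2,1)·9! + C(2,2)·8!
= 3628800 - 725760 + 40320
= 2943360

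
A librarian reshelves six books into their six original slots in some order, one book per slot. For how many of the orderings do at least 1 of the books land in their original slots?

Sum C(6,i)·!(6-i) for i = 1..6:
  i=1: C(6,1)·!5 = 6·44 = 264
  i=2: C(6,2)·!4 = 15·9 = 135
  i=3: C(6,3)·!3 = 20·2 = 40
  i=4: C(6,4)·!2 = 15·1 = 15
  i=5: C(6,5)·!1 = 6·0 = 0
  i=6: C(6,6)·!0 = 1·1 = 1
Total = 455.

455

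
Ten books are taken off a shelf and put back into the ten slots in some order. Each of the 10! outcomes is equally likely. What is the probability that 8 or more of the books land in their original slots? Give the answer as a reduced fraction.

23/1814400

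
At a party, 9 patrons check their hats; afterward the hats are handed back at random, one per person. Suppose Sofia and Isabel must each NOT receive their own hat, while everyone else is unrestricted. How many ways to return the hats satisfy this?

Inclusion-exclusion on the 2 forbidden self-matches:
Σ_{j=0}^{2} (-1)^j C(2,j)(9-j)!
= C(2,0)·9! - C(2,1)·8! + C(2,2)·7!
= 362880 - 80640 + 5040
= 287280

287280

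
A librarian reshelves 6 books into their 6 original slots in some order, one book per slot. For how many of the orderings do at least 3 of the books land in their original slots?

Sum C(6,i)·!(6-i) for i = 3..6:
  i=3: C(6,3)·!3 = 20·2 = 40
  i=4: C(6,4)·!2 = 15·1 = 15
  i=5: C(6,5)·!1 = 6·0 = 0
  i=6: C(6,6)·!0 = 1·1 = 1
Total = 56.

56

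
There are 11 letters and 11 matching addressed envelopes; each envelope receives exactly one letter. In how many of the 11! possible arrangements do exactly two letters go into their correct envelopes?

Pick the 2 fixed positions: C(11,2) = 55 ways.
The remaining 9 must be deranged: !9 = 133496.
Total: 55 × 133496 = 7342280.

7342280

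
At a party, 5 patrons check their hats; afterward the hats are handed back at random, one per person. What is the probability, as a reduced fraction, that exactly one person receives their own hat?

3/8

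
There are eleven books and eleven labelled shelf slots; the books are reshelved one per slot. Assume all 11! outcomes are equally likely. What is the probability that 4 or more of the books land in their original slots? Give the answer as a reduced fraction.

378967/19958400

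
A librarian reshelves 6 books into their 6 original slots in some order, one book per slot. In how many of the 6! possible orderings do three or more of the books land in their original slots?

56

Sum C(6,i)·!(6-i) for i = 3..6:
  i=3: C(6,3)·!3 = 20·2 = 40
  i=4: C(6,4)·!2 = 15·1 = 15
  i=5: C(6,5)·!1 = 6·0 = 0
  i=6: C(6,6)·!0 = 1·1 = 1
Total = 56.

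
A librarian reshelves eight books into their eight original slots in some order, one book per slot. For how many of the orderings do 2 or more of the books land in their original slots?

Sum C(8,i)·!(8-i) for i = 2..8:
  i=2: C(8,2)·!6 = 28·265 = 7420
  i=3: C(8,3)·!5 = 56·44 = 2464
  i=4: C(8,4)·!4 = 70·9 = 630
  i=5: C(8,5)·!3 = 56·2 = 112
  i=6: C(8,6)·!2 = 28·1 = 28
  i=7: C(8,7)·!1 = 8·0 = 0
  i=8: C(8,8)·!0 = 1·1 = 1
Total = 10655.

10655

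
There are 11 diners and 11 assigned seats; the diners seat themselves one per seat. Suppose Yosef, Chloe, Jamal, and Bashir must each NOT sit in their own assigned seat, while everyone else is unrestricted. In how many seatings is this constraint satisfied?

27422640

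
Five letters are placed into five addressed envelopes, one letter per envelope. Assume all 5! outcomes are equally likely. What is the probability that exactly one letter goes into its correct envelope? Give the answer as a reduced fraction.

3/8

Favorable outcomes: C(5,1)·!4 = 5·9 = 45.
Total outcomes: 5! = 120.
Probability = 45/120 = 3/8.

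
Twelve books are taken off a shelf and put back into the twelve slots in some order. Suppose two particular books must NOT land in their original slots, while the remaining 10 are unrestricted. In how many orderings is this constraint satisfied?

402796800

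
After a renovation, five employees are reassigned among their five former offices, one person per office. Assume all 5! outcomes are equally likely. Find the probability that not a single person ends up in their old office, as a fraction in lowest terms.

11/30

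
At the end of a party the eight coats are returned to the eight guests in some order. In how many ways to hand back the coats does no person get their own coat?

14833

!8 = 8! · Σ_{k=0}^{8} (-1)^k/k!
= 8! - 8!/1! + 8!/2! - 8!/3! + 8!/4! - 8!/5! + 8!/6! - 8!/7! + 8!/8!
= 40320 - 40320 + 20160 - 6720 + 1680 - 336 + 56 - 8 + 1
= 14833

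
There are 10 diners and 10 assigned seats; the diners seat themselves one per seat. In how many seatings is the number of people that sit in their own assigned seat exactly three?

222480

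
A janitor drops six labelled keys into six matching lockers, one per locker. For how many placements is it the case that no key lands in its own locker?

265

!6 is the nearest integer to 6!/e.
6! = 720, and 720/e ≈ 264.87, so !6 = 265.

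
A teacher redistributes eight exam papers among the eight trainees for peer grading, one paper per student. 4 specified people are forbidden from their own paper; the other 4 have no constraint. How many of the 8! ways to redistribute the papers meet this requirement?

Inclusion-exclusion on the 4 forbidden self-matches:
Σ_{j=0}^{4} (-1)^j C(4,j)(8-j)!
= C(4,0)·8! - C(4,1)·7! + C(4,2)·6! - C(4,3)·5! + C(4,4)·4!
= 40320 - 20160 + 4320 - 480 + 24
= 24024

24024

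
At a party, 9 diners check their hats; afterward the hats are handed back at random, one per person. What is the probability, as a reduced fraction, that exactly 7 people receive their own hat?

1/10080

Favorable outcomes: C(9,7)·!2 = 36·1 = 36.
Total outcomes: 9! = 362880.
Probability = 36/362880 = 1/10080.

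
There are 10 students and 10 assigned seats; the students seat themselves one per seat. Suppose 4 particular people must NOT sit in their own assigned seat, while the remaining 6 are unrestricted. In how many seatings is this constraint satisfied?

Inclusion-exclusion on the 4 forbidden self-matches:
Σ_{j=0}^{4} (-1)^j C(4,j)(10-j)!
= C(4,0)·10! - C(4,1)·9! + C(4,2)·8! - C(4,3)·7! + C(4,4)·6!
= 3628800 - 1451520 + 241920 - 20160 + 720
= 2399760

2399760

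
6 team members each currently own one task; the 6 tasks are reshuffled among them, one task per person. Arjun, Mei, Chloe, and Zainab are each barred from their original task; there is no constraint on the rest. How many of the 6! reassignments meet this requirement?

Let A_j be the event that the j-th constrained one is fixed. By inclusion-exclusion over the 4 events:
Σ_{j=0}^{4} (-1)^j C(4,j)(6-j)!
= C(4,0)·6! - C(4,1)·5! + C(4,2)·4! - C(4,3)·3! + C(4,4)·2!
= 720 - 480 + 144 - 24 + 2
= 362

362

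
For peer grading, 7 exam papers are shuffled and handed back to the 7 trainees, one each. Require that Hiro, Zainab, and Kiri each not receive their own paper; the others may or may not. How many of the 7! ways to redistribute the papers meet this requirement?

Let A_j be the event that the j-th constrained one is fixed. By inclusion-exclusion over the 3 events:
Σ_{j=0}^{3} (-1)^j C(3,j)(7-j)!
= C(3,0)·7! - C(3,1)·6! + C(3,2)·5! - C(3,3)·4!
= 5040 - 2160 + 360 - 24
= 3216

3216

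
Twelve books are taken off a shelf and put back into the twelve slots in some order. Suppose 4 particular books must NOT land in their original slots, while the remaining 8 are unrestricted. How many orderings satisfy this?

339696000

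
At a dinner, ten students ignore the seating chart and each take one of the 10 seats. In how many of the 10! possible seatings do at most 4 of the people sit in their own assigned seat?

Sum C(10,i)·!(10-i) for i = 0..4:
  i=0: C(10,0)·!10 = 1·1334961 = 1334961
  i=1: C(10,1)·!9 = 10·133496 = 1334960
  i=2: C(10,2)·!8 = 45·14833 = 667485
  i=3: C(10,3)·!7 = 120·1854 = 222480
  i=4: C(10,4)·!6 = 210·265 = 55650
Total = 3615536.

3615536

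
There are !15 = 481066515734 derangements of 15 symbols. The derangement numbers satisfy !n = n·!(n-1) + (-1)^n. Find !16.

!16 = 16·481066515734 + 1 = 7697064251745.

7697064251745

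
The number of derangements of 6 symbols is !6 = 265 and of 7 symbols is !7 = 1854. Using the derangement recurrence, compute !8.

14833

!8 = (8-1)·(!7 + !6) = 7·(1854 + 265) = 7·2119 = 14833.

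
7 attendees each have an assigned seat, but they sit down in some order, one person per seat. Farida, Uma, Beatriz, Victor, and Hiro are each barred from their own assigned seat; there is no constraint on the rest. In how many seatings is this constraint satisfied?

2428

Let A_j be the event that the j-th constrained one is fixed. By inclusion-exclusion over the 5 events:
Σ_{j=0}^{5} (-1)^j C(5,j)(7-j)!
= C(5,0)·7! - C(5,1)·6! + C(5,2)·5! - C(5,3)·4! + C(5,4)·3! - C(5,5)·2!
= 5040 - 3600 + 1200 - 240 + 30 - 2
= 2428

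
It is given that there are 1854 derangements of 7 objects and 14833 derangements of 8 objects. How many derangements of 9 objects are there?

133496

!9 = (9-1)·(!8 + !7) = 8·(14833 + 1854) = 8·16687 = 133496.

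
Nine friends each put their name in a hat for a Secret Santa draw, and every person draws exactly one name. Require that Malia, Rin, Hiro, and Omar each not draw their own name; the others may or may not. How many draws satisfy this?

229080

Inclusion-exclusion on the 4 forbidden self-matches:
Σ_{j=0}^{4} (-1)^j C(4,j)(9-j)!
= C(4,0)·9! - C(4,1)·8! + C(4,2)·7! - C(4,3)·6! + C(4,4)·5!
= 362880 - 161280 + 30240 - 2880 + 120
= 229080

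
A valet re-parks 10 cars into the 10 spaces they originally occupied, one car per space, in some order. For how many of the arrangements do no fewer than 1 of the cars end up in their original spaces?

2293839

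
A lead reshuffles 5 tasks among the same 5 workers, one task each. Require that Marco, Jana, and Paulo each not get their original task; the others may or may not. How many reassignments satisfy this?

64

Let A_j be the event that the j-th constrained one is fixed. By inclusion-exclusion over the 3 events:
Σ_{j=0}^{3} (-1)^j C(3,j)(5-j)!
= C(3,0)·5! - C(3,1)·4! + C(3,2)·3! - C(3,3)·2!
= 120 - 72 + 18 - 2
= 64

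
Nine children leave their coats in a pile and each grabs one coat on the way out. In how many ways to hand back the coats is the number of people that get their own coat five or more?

# with exactly i fixed is C(9,i)·!(9-i); sum over i=5..9:
  i=5: C(9,5)·!4 = 126·9 = 1134
  i=6: C(9,6)·!3 = 84·2 = 168
  i=7: C(9,7)·!2 = 36·1 = 36
  i=8: C(9,8)·!1 = 9·0 = 0
  i=9: C(9,9)·!0 = 1·1 = 1
Total = 1339.

1339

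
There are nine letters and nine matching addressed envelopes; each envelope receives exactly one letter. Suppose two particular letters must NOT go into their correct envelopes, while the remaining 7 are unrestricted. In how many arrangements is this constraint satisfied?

Inclusion-exclusion on the 2 forbidden self-matches:
Σ_{j=0}^{2} (-1)^j C(2,j)(9-j)!
= C(2,0)·9! - C(2,1)·8! + C(2,2)·7!
= 362880 - 80640 + 5040
= 287280

287280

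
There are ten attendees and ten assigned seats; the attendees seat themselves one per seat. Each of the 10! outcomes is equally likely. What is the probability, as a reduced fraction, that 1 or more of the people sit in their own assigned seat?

28319/44800

Favorable outcomes: Σ_{i≥1} C(10,i)·!(10-i) = 10·133496 + 45·14833 + 120·1854 + 210·265 + 252·44 + 210·9 + 120·2 + 45·1 + 10·0 + 1·1 = 2293839.
Total outcomes: 10! = 3628800.
Probability = 2293839/3628800 = 28319/44800.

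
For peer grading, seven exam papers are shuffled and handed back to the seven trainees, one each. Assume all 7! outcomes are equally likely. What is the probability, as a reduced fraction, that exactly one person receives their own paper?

Favorable outcomes: C(7,1)·!6 = 7·265 = 1855.
Total outcomes: 7! = 5040.
Probability = 1855/5040 = 53/144.

53/144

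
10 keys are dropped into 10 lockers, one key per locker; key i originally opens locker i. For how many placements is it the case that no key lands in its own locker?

Use !n = n·!(n-1) + (-1)^n.
!10 = 10·133496 + 1 = 1334961

1334961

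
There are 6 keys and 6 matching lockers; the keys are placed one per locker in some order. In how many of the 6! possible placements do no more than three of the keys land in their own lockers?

704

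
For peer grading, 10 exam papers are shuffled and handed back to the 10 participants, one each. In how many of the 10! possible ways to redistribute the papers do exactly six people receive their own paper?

1890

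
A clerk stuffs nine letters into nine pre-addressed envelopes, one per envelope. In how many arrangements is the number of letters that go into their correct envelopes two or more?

# with exactly i fixed is C(9,i)·!(9-i); sum over i=2..9:
  i=2: C(9,2)·!7 = 36·1854 = 66744
  i=3: C(9,3)·!6 = 84·265 = 22260
  i=4: C(9,4)·!5 = 126·44 = 5544
  i=5: C(9,5)·!4 = 126·9 = 1134
  i=6: C(9,6)·!3 = 84·2 = 168
  i=7: C(9,7)·!2 = 36·1 = 36
  i=8: C(9,8)·!1 = 9·0 = 0
  i=9: C(9,9)·!0 = 1·1 = 1
Total = 95887.

95887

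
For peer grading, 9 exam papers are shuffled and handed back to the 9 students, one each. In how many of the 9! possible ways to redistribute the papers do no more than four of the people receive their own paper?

361541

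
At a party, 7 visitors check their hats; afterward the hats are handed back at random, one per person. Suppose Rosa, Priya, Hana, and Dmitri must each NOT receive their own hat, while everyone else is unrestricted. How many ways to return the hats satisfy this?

2790

Let A_j be the event that the j-th constrained one is fixed. By inclusion-exclusion over the 4 events:
Σ_{j=0}^{4} (-1)^j C(4,j)(7-j)!
= C(4,0)·7! - C(4,1)·6! + C(4,2)·5! - C(4,3)·4! + C(4,4)·3!
= 5040 - 2880 + 720 - 96 + 6
= 2790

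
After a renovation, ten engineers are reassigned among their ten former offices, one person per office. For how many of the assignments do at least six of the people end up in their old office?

2176

Sum C(10,i)·!(10-i) for i = 6..10:
  i=6: C(10,6)·!4 = 210·9 = 1890
  i=7: C(10,7)·!3 = 120·2 = 240
  i=8: C(10,8)·!2 = 45·1 = 45
  i=9: C(10,9)·!1 = 10·0 = 0
  i=10: C(10,10)·!0 = 1·1 = 1
Total = 2176.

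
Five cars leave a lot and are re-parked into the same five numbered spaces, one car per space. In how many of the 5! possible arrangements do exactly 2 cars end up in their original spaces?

20

Choose which 2 of the 5 are fixed: C(5,2) = 10.
The other 3 form a derangement: !3 = 2.
Total: 10 × 2 = 20.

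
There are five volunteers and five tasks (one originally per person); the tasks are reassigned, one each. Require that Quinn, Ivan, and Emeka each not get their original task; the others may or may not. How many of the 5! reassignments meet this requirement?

64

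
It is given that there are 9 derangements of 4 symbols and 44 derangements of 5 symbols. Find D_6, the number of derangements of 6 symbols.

265

D_6 = (6-1)·(D_5 + D_4) = 5·(44 + 9) = 5·53 = 265.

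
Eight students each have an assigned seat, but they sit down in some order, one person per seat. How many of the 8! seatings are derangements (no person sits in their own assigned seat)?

Use !n = (n-1)(!(n-1) + !(n-2)).
!8 = 7·(1854 + 265) = 7·2119 = 14833

14833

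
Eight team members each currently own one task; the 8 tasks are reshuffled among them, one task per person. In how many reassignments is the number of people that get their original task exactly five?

112

Choose which 5 of the 8 are fixed: C(8,5) = 56.
The remaining 3 must be deranged: !3 = 2.
Total: 56 × 2 = 112.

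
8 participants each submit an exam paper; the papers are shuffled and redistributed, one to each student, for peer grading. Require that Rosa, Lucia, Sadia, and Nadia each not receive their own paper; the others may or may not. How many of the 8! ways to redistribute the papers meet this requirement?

Inclusion-exclusion on the 4 forbidden self-matches:
Σ_{j=0}^{4} (-1)^j C(4,j)(8-j)!
= C(4,0)·8! - C(4,1)·7! + C(4,2)·6! - C(4,3)·5! + C(4,4)·4!
= 40320 - 20160 + 4320 - 480 + 24
= 24024

24024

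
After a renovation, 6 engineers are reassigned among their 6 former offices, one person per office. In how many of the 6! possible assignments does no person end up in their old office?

Use !n = n·!(n-1) + (-1)^n.
!6 = 6·44 + 1 = 265

265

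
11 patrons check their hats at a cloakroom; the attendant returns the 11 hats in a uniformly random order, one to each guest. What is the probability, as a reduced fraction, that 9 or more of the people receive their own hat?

1/712800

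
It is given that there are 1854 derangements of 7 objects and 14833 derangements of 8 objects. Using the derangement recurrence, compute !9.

133496

!9 = (9-1)·(!8 + !7) = 8·(14833 + 1854) = 8·16687 = 133496.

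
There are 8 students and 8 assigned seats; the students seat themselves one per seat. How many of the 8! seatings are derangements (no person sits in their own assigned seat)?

Recurrence: !8 = 8·!7 + (-1)^8.
!8 = 8·1854 + 1 = 14833

14833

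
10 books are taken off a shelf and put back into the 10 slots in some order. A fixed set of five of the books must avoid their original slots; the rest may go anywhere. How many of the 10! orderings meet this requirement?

2170680

Inclusion-exclusion on the 5 forbidden self-matches:
Σ_{j=0}^{5} (-1)^j C(5,j)(10-j)!
= C(5,0)·10! - C(5,1)·9! + C(5,2)·8! - C(5,3)·7! + C(5,4)·6! - C(5,5)·5!
= 3628800 - 1814400 + 403200 - 50400 + 3600 - 120
= 2170680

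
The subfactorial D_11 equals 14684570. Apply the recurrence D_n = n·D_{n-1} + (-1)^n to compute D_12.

176214841

D_12 = 12·14684570 + 1 = 176214841.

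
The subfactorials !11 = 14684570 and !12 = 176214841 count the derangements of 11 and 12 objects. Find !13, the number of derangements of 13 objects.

!13 = (13-1)·(!12 + !11) = 12·(176214841 + 14684570) = 12·190899411 = 2290792932.

2290792932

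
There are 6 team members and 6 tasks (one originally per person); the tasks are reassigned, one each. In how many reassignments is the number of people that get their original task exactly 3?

40

Pick the 3 fixed positions: C(6,3) = 20 ways.
The remaining 3 must be deranged: !3 = 2.
Total: 20 × 2 = 40.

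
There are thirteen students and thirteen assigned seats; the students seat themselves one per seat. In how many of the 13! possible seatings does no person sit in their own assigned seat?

2290792932

The subfactorial !13 = [13!/e] (nearest integer).
13! = 6227020800, and 6227020800/e ≈ 2290792932.07, so !13 = 2290792932.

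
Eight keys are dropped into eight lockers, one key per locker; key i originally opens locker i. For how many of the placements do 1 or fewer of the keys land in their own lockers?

# with exactly i fixed is C(8,i)·!(8-i); sum over i=0..1:
  i=0: C(8,0)·!8 = 1·14833 = 14833
  i=1: C(8,1)·!7 = 8·1854 = 14832
Total = 29665.

29665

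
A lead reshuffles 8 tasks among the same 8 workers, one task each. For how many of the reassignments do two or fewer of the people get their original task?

37085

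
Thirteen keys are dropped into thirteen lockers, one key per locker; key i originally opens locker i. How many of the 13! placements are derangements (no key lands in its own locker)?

2290792932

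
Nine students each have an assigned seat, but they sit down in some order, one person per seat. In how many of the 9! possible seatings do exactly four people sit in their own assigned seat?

5544

Pick the 4 fixed positions: C(9,4) = 126 ways.
The other 5 form a derangement: !5 = 44.
Total: 126 × 44 = 5544.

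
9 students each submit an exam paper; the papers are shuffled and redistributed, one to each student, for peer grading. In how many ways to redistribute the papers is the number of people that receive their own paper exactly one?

133497

Choose which one of the 9 is fixed: C(9,1) = 9.
The remaining 8 must be deranged: !8 = 14833.
Total: 9 × 14833 = 133497.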